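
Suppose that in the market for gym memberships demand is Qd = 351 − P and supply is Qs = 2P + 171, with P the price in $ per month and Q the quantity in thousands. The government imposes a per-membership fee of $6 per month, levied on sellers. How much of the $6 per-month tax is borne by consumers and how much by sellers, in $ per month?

Before the tax: set 351 − P = 2P + 171 → P* = $60, Q* = 291.
With the tax collected from sellers, supply shifts: Qs = 2(P − 6) + 171.
New equilibrium: consumers pay $64, sellers receive $58, Q = 287. (Wedge: Pb − Ps = 6.)
Burden on consumers: $4; on sellers: $2. (They sum to $6.)
The less price-elastic side of the market bears the larger share of a per-unit tax.

Consumers bear $4 per month; sellers bear $2 per month.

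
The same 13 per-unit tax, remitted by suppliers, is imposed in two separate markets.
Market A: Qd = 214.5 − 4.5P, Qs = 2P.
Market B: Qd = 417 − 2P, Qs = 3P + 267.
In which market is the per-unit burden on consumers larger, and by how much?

Market B, by 3.8.

Market A: pre-tax P* = 33, Q* = 66; post-tax Q = 48; per-unit burden on consumers = 4.
Market B: pre-tax P* = 30, Q* = 357; post-tax Q = 341.4; per-unit burden on consumers = 7.8.
Difference: 4 vs 7.8 → market B is larger by 3.8.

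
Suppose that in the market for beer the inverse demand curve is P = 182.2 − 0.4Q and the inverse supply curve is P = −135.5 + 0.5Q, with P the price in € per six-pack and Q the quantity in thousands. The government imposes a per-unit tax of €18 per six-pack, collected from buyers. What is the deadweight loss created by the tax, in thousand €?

Inverting to Q(P) form: Qd = 455.5 − 2.5P; Qs = 2P + 271.
Before the tax: set 455.5 − 2.5P = 2P + 271 → P* = €41, Q* = 353.
With the tax collected from buyers, demand (in seller-price terms) shifts: Qd = 455.5 − 2.5(P + 18).
New equilibrium: buyers pay €49, sellers receive €31, Q = 333. (Wedge: Pb − Ps = 18.)
Quantity falls by |ΔQ| = |353 − 333| = 20.
DWL = ½ · t · |ΔQ| = ½ · 18 · 20 = €180.

Deadweight loss = €180 thousand.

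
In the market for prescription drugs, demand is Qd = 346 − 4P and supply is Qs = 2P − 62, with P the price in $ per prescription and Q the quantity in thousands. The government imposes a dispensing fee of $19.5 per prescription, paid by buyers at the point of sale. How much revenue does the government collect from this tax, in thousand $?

Without the tax, 346 − 4P = 2P − 62 gives 6P = 408, so P* = $68 and Q* = 74.
With the tax collected from buyers, demand (in seller-price terms) shifts: Qd = 346 − 4(P + 19.5).
New equilibrium: buyers pay $74.5, sellers receive $55, Q = 48. (Wedge: Pb − Ps = 19.5.)
Revenue = t · Q = 19.5 · 48 = $936.

Tax revenue = $936 thousand.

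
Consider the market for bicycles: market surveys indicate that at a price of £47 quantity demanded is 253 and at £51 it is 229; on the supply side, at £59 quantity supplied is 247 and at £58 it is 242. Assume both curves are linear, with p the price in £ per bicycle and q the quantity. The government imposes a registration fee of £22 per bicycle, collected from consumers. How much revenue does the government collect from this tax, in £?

Demand slope: (229 − 253)/(51 − 47) = -6, so qd = 535 − 6p.
Supply slope: (242 − 247)/(58 − 59) = 5, so qs = 5p − 48.
Without the tax, 535 − 6p = 5p − 48 gives 11p = 583, so p* = £53 and q* = 217.
With the tax collected from consumers, demand (in seller-price terms) shifts: qd = 535 − 6(p + 22).
New equilibrium: consumers pay £63, sellers receive £41, q = 157. (Wedge: pb − ps = 22.)
Revenue = t · Q = 22 · 157 = £3454.

Tax revenue = £3454.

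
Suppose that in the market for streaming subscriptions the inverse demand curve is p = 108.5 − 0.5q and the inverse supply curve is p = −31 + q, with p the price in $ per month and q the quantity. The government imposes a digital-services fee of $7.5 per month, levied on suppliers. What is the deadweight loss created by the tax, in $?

Deadweight loss = $18.75.

Inverting to q(p) form: qd = 217 − 2p; qs = p + 31.
Without the tax, 217 − 2p = p + 31 gives 3p = 186, so p* = $62 and q* = 93.
With the tax collected from suppliers, supply shifts: qs = (p − 7.5) + 31.
Solving gives q = 88 with buyers paying $64.5 and suppliers receiving $57 (the $7.5 wedge).
Quantity falls by |ΔQ| = |93 − 88| = 5.
DWL = ½ · t · |ΔQ| = ½ · 7.5 · 5 = $18.75.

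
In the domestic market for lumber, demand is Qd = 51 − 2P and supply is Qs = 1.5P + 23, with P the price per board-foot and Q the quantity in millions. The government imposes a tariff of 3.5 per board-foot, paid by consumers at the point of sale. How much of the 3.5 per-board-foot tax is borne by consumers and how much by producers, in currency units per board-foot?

Before the tax: set 51 − 2P = 1.5P + 23 → P* = 8, Q* = 35.
With the tax collected from consumers, demand (in seller-price terms) shifts: Qd = 51 − 2(P + 3.5).
Solving gives Q = 32 with consumers paying 9.5 and producers receiving 6 (the 3.5 wedge).
Burden on consumers: 1.5; on producers: 2. (They sum to 3.5.)
The less price-elastic side of the market bears the larger share of a per-unit tax.

Consumers bear 1.5 per board-foot; producers bear 2 per board-foot.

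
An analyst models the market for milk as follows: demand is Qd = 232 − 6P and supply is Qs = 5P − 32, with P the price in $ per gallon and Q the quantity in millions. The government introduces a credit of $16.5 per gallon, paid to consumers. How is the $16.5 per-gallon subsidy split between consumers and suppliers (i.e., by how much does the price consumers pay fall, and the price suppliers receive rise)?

Before the subsidy: set 232 − 6P = 5P − 32 → P* = $24, Q* = 88.
With a per-unit subsidy paid to consumers, each effectively pays P − 16.5, so demand becomes Qd = 232 − 6(P − 16.5).
Solving gives Q = 133 with consumers paying $16.5 and suppliers receiving $33 (the $16.5 wedge).
Gain to consumers: $7.5; to suppliers: $9. (They sum to $16.5.)

Consumers gain $7.5 per gallon; suppliers gain $9 per gallon.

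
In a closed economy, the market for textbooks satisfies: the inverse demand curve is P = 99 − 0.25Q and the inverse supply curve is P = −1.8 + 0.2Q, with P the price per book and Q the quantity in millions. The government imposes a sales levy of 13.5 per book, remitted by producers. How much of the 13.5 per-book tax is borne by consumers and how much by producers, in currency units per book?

Consumers bear 7.5 per book; producers bear 6 per book.

Inverting to Q(P) form: Qd = 396 − 4P; Qs = 5P + 9.
Before the tax: set 396 − 4P = 5P + 9 → P* = 43, Q* = 224.
With the tax collected from producers, supply shifts: Qs = 5(P − 13.5) + 9.
New equilibrium: consumers pay 50.5, producers receive 37, Q = 194. (Wedge: Pb − Ps = 13.5.)
Burden on consumers: 7.5; on producers: 6. (They sum to 13.5.)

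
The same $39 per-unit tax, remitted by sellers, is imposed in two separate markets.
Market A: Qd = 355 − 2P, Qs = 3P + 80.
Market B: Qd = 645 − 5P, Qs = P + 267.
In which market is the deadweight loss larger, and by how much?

Market A, by $278.85.

Market A: pre-tax P* = $55, Q* = 245; post-tax Q = 198.2; deadweight loss = $912.6.
Market B: pre-tax P* = $63, Q* = 330; post-tax Q = 297.5; deadweight loss = $633.75.
Difference: $912.6 vs $633.75 → market A is larger by $278.85.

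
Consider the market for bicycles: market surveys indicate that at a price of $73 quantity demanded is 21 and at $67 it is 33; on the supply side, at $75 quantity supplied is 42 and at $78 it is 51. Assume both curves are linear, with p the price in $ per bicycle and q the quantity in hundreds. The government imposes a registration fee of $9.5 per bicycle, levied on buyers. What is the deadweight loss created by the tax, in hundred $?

Deadweight loss = $54.15 hundred.

Demand slope: (33 − 21)/(67 − 73) = -2, so qd = 167 − 2p.
Supply slope: (51 − 42)/(78 − 75) = 3, so qs = 3p − 183.
Before the tax: set 167 − 2p = 3p − 183 → p* = $70, q* = 27.
With the tax collected from buyers, demand (in seller-price terms) shifts: qd = 167 − 2(p + 9.5).
New equilibrium: buyers pay $75.7, producers receive $66.2, q = 15.6. (Wedge: pb − ps = 9.5.)
Quantity falls by |ΔQ| = |27 − 15.6| = 11.4.
DWL = ½ · t · |ΔQ| = ½ · 9.5 · 11.4 = $54.15.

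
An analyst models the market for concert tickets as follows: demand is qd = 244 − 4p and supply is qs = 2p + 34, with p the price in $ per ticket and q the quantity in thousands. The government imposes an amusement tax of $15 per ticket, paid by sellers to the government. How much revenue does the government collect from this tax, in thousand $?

Tax revenue = $1260 thousand.

Without the tax, 244 − 4p = 2p + 34 gives 6p = 210, so p* = $35 and q* = 104.
With the tax collected from sellers, supply shifts: qs = 2(p − 15) + 34.
New equilibrium: buyers pay $40, sellers receive $25, q = 84. (Wedge: pb − ps = 15.)
Revenue = t · Q = 15 · 84 = $1260.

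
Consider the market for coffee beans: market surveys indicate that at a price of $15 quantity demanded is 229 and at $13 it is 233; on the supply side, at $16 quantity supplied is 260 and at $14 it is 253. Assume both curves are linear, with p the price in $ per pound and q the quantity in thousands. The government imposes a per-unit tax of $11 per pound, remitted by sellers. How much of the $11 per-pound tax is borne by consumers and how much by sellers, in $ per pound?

Consumers bear $7 per pound; sellers bear $4 per pound.

Demand slope: (233 − 229)/(13 − 15) = -2, so qd = 259 − 2p.
Supply slope: (253 − 260)/(14 − 16) = 3.5, so qs = 3.5p + 204.
Before the tax: set 259 − 2p = 3.5p + 204 → p* = $10, q* = 239.
With the tax collected from sellers, supply shifts: qs = 3.5(p − 11) + 204.
Solving gives q = 225 with consumers paying $17 and sellers receiving $6 (the $11 wedge).
Burden on consumers: $7; on sellers: $4. (They sum to $11.)
The less price-elastic side of the market bears the larger share of a per-unit tax.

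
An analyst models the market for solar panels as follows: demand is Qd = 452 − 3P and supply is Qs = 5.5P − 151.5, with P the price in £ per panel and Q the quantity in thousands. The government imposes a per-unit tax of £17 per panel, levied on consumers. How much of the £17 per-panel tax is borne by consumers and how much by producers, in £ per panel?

Before the tax: set 452 − 3P = 5.5P − 151.5 → P* = £71, Q* = 239.
With the tax collected from consumers, demand (in seller-price terms) shifts: Qd = 452 − 3(P + 17).
Solving gives Q = 206 with consumers paying £82 and producers receiving £65 (the £17 wedge).
Burden on consumers: £11; on producers: £6. (They sum to £17.)

Consumers bear £11 per panel; producers bear £6 per panel.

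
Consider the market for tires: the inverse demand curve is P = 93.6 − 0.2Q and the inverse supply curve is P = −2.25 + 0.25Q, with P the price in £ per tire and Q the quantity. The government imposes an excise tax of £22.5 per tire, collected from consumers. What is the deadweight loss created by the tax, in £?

Inverting to Q(P) form: Qd = 468 − 5P; Qs = 4P + 9.
Before the tax: set 468 − 5P = 4P + 9 → P* = £51, Q* = 213.
With the tax collected from consumers, demand (in seller-price terms) shifts: Qd = 468 − 5(P + 22.5).
Solving gives Q = 163 with consumers paying £61 and producers receiving £38.5 (the £22.5 wedge).
Quantity falls by |ΔQ| = |213 − 163| = 50.
DWL = ½ · t · |ΔQ| = ½ · 22.5 · 50 = £562.5.

Deadweight loss = £562.5.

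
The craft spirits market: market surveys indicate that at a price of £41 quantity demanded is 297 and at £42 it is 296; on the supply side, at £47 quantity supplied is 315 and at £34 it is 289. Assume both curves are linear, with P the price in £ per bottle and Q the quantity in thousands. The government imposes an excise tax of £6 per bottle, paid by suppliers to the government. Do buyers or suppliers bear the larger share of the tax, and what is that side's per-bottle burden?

Buyers bear the larger share: £4 per bottle.

Demand slope: (296 − 297)/(42 − 41) = -1, so Qd = 338 − P.
Supply slope: (289 − 315)/(34 − 47) = 2, so Qs = 2P + 221.
Without the tax, 338 − P = 2P + 221 gives 3P = 117, so P* = £39 and Q* = 299.
With the tax collected from suppliers, supply shifts: Qs = 2(P − 6) + 221.
Solving gives Q = 295 with buyers paying £43 and suppliers receiving £37 (the £6 wedge).
Per-bottle burden: buyers £4, suppliers £2.
Buyers take the larger share because demand is less price-elastic here (demand slope 1 vs supply slope 2).
The less price-elastic side of the market bears the larger share of a per-unit tax.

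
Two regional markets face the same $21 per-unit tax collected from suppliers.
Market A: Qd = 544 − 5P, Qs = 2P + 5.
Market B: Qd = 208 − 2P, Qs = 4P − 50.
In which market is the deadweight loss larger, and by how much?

Market A, by $21.

Market A: pre-tax P* = $77, Q* = 159; post-tax Q = 129; deadweight loss = $315.
Market B: pre-tax P* = $43, Q* = 122; post-tax Q = 94; deadweight loss = $294.
Difference: $315 vs $294 → market A is larger by $21.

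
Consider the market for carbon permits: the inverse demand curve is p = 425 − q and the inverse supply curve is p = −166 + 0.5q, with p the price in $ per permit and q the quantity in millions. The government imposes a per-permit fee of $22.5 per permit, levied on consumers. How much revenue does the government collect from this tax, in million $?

Rewrite in direct form: qd = 425 − p and qs = 2p + 332.
Without the tax, 425 − p = 2p + 332 gives 3p = 93, so p* = $31 and q* = 394.
With the tax collected from consumers, demand (in seller-price terms) shifts: qd = 425 − (p + 22.5).
New equilibrium: consumers pay $46, sellers receive $23.5, q = 379. (Wedge: pb − ps = 22.5.)
Revenue = t · Q = 22.5 · 379 = $8527.5.

Tax revenue = $8527.5 million.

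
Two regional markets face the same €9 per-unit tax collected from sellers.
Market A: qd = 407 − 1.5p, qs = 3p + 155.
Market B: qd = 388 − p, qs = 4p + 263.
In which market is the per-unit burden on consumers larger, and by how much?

Market A: pre-tax p* = €56, q* = 323; post-tax q = 314; per-unit burden on consumers = €6.
Market B: pre-tax p* = €25, q* = 363; post-tax q = 355.8; per-unit burden on consumers = €7.2.
Difference: €6 vs €7.2 → market B is larger by €1.2.

Market B, by €1.2.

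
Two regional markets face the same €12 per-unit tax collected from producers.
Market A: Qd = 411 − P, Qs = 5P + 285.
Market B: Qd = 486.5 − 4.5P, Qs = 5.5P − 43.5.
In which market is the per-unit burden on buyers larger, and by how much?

Market A: pre-tax P* = €21, Q* = 390; post-tax Q = 380; per-unit burden on buyers = €10.
Market B: pre-tax P* = €53, Q* = 248; post-tax Q = 218.3; per-unit burden on buyers = €6.6.
Difference: €10 vs €6.6 → market A is larger by €3.4.

Market A, by €3.4.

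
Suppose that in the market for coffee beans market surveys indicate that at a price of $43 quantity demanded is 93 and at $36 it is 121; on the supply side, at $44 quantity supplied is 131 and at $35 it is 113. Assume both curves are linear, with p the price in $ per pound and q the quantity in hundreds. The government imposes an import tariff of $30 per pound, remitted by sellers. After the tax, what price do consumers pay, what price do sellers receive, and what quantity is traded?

Consumers pay $47; sellers receive $17; quantity = 77.

Demand slope: (121 − 93)/(36 − 43) = -4, so qd = 265 − 4p.
Supply slope: (113 − 131)/(35 − 44) = 2, so qs = 2p + 43.
Before the tax: set 265 − 4p = 2p + 43 → p* = $37, q* = 117.
With the tax collected from sellers, supply shifts: qs = 2(p − 30) + 43.
Solving gives q = 77 with consumers paying $47 and sellers receiving $17 (the $30 wedge).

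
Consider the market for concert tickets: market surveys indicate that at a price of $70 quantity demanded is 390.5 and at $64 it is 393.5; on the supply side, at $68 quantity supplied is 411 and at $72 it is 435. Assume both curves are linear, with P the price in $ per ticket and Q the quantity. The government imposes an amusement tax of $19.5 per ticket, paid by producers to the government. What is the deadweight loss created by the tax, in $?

Deadweight loss = $87.75.

Demand slope: (393.5 − 390.5)/(64 − 70) = -0.5, so Qd = 425.5 − 0.5P.
Supply slope: (435 − 411)/(72 − 68) = 6, so Qs = 6P + 3.
Without the tax, 425.5 − 0.5P = 6P + 3 gives 6.5P = 422.5, so P* = $65 and Q* = 393.
With the tax collected from producers, supply shifts: Qs = 6(P − 19.5) + 3.
Solving gives Q = 384 with consumers paying $83 and producers receiving $63.5 (the $19.5 wedge).
Quantity falls by |ΔQ| = |393 − 384| = 9.
DWL = ½ · t · |ΔQ| = ½ · 19.5 · 9 = $87.75.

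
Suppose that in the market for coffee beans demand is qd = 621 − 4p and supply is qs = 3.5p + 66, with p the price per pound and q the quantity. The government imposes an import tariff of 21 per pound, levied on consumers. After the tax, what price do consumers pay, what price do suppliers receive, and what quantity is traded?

Consumers pay 83.8; suppliers receive 62.8; quantity = 285.8.

Without the tax, 621 − 4p = 3.5p + 66 gives 7.5p = 555, so p* = 74 and q* = 325.
With the tax collected from consumers, demand (in seller-price terms) shifts: qd = 621 − 4(p + 21).
Solving gives q = 285.8 with consumers paying 83.8 and suppliers receiving 62.8 (the 21 wedge).
The less price-elastic side of the market bears the larger share of a per-unit tax.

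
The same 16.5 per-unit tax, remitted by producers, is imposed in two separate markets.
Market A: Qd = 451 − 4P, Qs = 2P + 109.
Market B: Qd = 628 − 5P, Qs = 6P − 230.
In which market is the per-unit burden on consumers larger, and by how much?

Market B, by 3.5.

Market A: pre-tax P* = 57, Q* = 223; post-tax Q = 201; per-unit burden on consumers = 5.5.
Market B: pre-tax P* = 78, Q* = 238; post-tax Q = 193; per-unit burden on consumers = 9.
Difference: 5.5 vs 9 → market B is larger by 3.5.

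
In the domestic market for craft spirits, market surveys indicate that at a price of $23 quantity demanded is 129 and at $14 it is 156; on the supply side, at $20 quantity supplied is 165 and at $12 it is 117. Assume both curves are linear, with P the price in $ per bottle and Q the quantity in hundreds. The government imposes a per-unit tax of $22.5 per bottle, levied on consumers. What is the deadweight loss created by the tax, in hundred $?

Deadweight loss = $506.25 hundred.

Demand slope: (156 − 129)/(14 − 23) = -3, so Qd = 198 − 3P.
Supply slope: (117 − 165)/(12 − 20) = 6, so Qs = 6P + 45.
Before the tax: set 198 − 3P = 6P + 45 → P* = $17, Q* = 147.
With the tax collected from consumers, demand (in seller-price terms) shifts: Qd = 198 − 3(P + 22.5).
New equilibrium: consumers pay $32, producers receive $9.5, Q = 102. (Wedge: Pb − Ps = 22.5.)
Quantity falls by |ΔQ| = |147 − 102| = 45.
DWL = ½ · t · |ΔQ| = ½ · 22.5 · 45 = $506.25.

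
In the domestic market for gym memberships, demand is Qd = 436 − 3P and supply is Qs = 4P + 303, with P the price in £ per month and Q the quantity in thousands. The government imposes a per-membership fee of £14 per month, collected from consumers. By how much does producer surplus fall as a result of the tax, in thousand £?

Without the tax, 436 − 3P = 4P + 303 gives 7P = 133, so P* = £19 and Q* = 379.
With the tax collected from consumers, demand (in seller-price terms) shifts: Qd = 436 − 3(P + 14).
Solving gives Q = 355 with consumers paying £27 and suppliers receiving £13 (the £14 wedge).
ΔPS is the trapezoid between Q = 355 and Q = 379 of height £6: ½ · (379 + 355) · 6 = £2202.

Producer surplus falls by £2202 thousand.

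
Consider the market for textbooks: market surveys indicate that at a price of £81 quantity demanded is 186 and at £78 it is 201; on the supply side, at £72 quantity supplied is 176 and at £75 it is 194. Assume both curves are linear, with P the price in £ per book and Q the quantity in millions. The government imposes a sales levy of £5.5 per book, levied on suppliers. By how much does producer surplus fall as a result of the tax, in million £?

Demand slope: (201 − 186)/(78 − 81) = -5, so Qd = 591 − 5P.
Supply slope: (194 − 176)/(75 − 72) = 6, so Qs = 6P − 256.
Without the tax, 591 − 5P = 6P − 256 gives 11P = 847, so P* = £77 and Q* = 206.
With the tax collected from suppliers, supply shifts: Qs = 6(P − 5.5) − 256.
Solving gives Q = 191 with consumers paying £80 and suppliers receiving £74.5 (the £5.5 wedge).
ΔPS is the trapezoid between Q = 191 and Q = 206 of height £2.5: ½ · (206 + 191) · 2.5 = £496.25.

Producer surplus falls by £496.25 million.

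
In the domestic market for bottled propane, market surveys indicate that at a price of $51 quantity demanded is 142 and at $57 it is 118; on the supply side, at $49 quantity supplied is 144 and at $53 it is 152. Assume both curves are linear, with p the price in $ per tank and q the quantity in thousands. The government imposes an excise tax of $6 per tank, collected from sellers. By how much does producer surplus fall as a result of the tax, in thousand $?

Producer surplus falls by $568 thousand.

Demand slope: (118 − 142)/(57 − 51) = -4, so qd = 346 − 4p.
Supply slope: (152 − 144)/(53 − 49) = 2, so qs = 2p + 46.
Before the tax: set 346 − 4p = 2p + 46 → p* = $50, q* = 146.
With the tax collected from sellers, supply shifts: qs = 2(p − 6) + 46.
New equilibrium: consumers pay $52, sellers receive $46, q = 138. (Wedge: pb − ps = 6.)
ΔPS is the trapezoid between Q = 138 and Q = 146 of height $4: ½ · (146 + 138) · 4 = $568.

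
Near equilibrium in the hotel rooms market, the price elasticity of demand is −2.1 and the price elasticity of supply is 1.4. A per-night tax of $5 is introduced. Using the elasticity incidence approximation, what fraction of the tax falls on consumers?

Consumers' share ≈ 0.4.

Incidence ratio: consumers' share ≈ εs / (εs + |εd|) = 1.4 / (1.4 + 2.1) = 0.4.
Supply is the less elastic side, so consumers bear the smaller share.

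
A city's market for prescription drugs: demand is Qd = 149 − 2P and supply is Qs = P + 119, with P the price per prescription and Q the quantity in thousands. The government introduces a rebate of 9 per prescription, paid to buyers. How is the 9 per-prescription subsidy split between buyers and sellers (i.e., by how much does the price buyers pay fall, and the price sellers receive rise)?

Buyers gain 3 per prescription; sellers gain 6 per prescription.

Before the subsidy: set 149 − 2P = P + 119 → P* = 10, Q* = 129.
With a per-unit subsidy paid to buyers, each effectively pays P − 9, so demand becomes Qd = 149 − 2(P − 9).
New equilibrium: buyers pay 7, sellers receive 16, Q = 135. (Wedge: Pb − Ps = −9.)
Gain to buyers: 3; to sellers: 6. (They sum to 9.)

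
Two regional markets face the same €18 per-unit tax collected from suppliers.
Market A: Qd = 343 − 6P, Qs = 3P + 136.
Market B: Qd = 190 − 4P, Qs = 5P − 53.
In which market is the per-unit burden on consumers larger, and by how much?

Market B, by €4.

Market A: pre-tax P* = €23, Q* = 205; post-tax Q = 169; per-unit burden on consumers = €6.
Market B: pre-tax P* = €27, Q* = 82; post-tax Q = 42; per-unit burden on consumers = €10.
Difference: €6 vs €10 → market B is larger by €4.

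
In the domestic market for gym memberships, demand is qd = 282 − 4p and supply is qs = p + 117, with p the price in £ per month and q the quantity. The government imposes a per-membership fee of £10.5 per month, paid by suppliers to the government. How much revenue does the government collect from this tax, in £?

Without the tax, 282 − 4p = p + 117 gives 5p = 165, so p* = £33 and q* = 150.
With the tax collected from suppliers, supply shifts: qs = (p − 10.5) + 117.
Solving gives q = 141.6 with buyers paying £35.1 and suppliers receiving £24.6 (the £10.5 wedge).
Revenue = t · Q = 10.5 · 141.6 = £1486.8.

Tax revenue = £1486.8.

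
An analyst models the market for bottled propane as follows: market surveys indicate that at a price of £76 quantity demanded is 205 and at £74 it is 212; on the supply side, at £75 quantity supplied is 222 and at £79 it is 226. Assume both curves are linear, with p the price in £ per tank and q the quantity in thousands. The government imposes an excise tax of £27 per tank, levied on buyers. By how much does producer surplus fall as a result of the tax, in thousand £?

Demand slope: (212 − 205)/(74 − 76) = -3.5, so qd = 471 − 3.5p.
Supply slope: (226 − 222)/(79 − 75) = 1, so qs = p + 147.
Without the tax, 471 − 3.5p = p + 147 gives 4.5p = 324, so p* = £72 and q* = 219.
With the tax collected from buyers, demand (in seller-price terms) shifts: qd = 471 − 3.5(p + 27).
Solving gives q = 198 with buyers paying £78 and producers receiving £51 (the £27 wedge).
ΔPS is the trapezoid between Q = 198 and Q = 219 of height £21: ½ · (219 + 198) · 21 = £4378.5.

Producer surplus falls by £4378.5 thousand.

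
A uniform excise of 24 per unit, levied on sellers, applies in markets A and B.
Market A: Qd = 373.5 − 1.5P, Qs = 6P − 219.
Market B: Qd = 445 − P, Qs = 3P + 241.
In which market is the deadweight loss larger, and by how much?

Market A, by 129.6.

Market A: pre-tax P* = 79, Q* = 255; post-tax Q = 226.2; deadweight loss = 345.6.
Market B: pre-tax P* = 51, Q* = 394; post-tax Q = 376; deadweight loss = 216.
Difference: 345.6 vs 216 → market A is larger by 129.6.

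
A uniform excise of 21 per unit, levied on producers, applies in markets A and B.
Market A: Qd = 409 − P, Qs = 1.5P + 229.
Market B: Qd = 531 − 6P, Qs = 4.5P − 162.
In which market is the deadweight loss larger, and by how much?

Market B, by 434.7.

Market A: pre-tax P* = 72, Q* = 337; post-tax Q = 324.4; deadweight loss = 132.3.
Market B: pre-tax P* = 66, Q* = 135; post-tax Q = 81; deadweight loss = 567.
Difference: 132.3 vs 567 → market B is larger by 434.7.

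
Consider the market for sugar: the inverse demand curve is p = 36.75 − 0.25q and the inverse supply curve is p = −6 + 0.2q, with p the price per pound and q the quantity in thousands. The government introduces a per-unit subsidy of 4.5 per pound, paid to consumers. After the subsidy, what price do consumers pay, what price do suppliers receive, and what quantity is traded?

Consumers pay 10.5; suppliers receive 15; quantity = 105.

Inverting to q(p) form: qd = 147 − 4p; qs = 5p + 30.
Without the subsidy, 147 − 4p = 5p + 30 gives 9p = 117, so p* = 13 and q* = 95.
With a per-unit subsidy paid to consumers, each effectively pays p − 4.5, so demand becomes qd = 147 − 4(p − 4.5).
Solving gives q = 105 with consumers paying 10.5 and suppliers receiving 15 (the 4.5 wedge).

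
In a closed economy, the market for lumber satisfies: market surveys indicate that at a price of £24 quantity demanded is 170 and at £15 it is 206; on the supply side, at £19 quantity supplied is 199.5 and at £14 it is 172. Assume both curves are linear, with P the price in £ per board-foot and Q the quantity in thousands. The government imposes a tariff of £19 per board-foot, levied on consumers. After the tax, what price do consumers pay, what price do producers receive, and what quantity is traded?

Demand slope: (206 − 170)/(15 − 24) = -4, so Qd = 266 − 4P.
Supply slope: (172 − 199.5)/(14 − 19) = 5.5, so Qs = 5.5P + 95.
Before the tax: set 266 − 4P = 5.5P + 95 → P* = £18, Q* = 194.
With the tax collected from consumers, demand (in seller-price terms) shifts: Qd = 266 − 4(P + 19).
New equilibrium: consumers pay £29, producers receive £10, Q = 150. (Wedge: Pb − Ps = 19.)
The less price-elastic side of the market bears the larger share of a per-unit tax.

Consumers pay £29; producers receive £10; quantity = 150.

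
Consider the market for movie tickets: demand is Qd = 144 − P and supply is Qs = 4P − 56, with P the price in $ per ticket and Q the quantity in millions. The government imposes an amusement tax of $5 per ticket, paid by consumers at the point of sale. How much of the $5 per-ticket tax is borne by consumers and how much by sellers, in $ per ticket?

Without the tax, 144 − P = 4P − 56 gives 5P = 200, so P* = $40 and Q* = 104.
With the tax collected from consumers, demand (in seller-price terms) shifts: Qd = 144 − (P + 5).
New equilibrium: consumers pay $44, sellers receive $39, Q = 100. (Wedge: Pb − Ps = 5.)
Burden on consumers: $4; on sellers: $1. (They sum to $5.)

Consumers bear $4 per ticket; sellers bear $1 per ticket.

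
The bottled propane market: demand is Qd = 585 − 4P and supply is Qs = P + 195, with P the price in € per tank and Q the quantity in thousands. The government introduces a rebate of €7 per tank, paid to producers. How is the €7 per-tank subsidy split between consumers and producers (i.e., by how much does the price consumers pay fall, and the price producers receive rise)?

Without the subsidy, 585 − 4P = P + 195 gives 5P = 390, so P* = €78 and Q* = 273.
With a per-unit subsidy paid to producers, each receives P + 7 per unit sold, so supply becomes Qs = (P + 7) + 195.
Solving gives Q = 278.6 with consumers paying €76.6 and producers receiving €83.6 (the €7 wedge).
Gain to consumers: €1.4; to producers: €5.6. (They sum to €7.)

Consumers gain €1.4 per tank; producers gain €5.6 per tank.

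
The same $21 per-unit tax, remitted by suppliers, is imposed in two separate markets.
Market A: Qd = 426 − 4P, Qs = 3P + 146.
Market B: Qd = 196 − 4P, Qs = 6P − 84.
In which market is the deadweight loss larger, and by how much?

Market A: pre-tax P* = $40, Q* = 266; post-tax Q = 230; deadweight loss = $378.
Market B: pre-tax P* = $28, Q* = 84; post-tax Q = 33.6; deadweight loss = $529.2.
Difference: $378 vs $529.2 → market B is larger by $151.2.

Market B, by $151.2.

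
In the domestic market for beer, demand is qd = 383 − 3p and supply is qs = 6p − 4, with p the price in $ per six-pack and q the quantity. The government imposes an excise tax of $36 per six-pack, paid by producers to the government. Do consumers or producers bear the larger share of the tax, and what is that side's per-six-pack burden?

Before the tax: set 383 − 3p = 6p − 4 → p* = $43, q* = 254.
With the tax collected from producers, supply shifts: qs = 6(p − 36) − 4.
Solving gives q = 182 with consumers paying $67 and producers receiving $31 (the $36 wedge).
Per-six-pack burden: consumers $24, producers $12.
Consumers take the larger share because demand is less price-elastic here (demand slope 3 vs supply slope 6).
The less price-elastic side of the market bears the larger share of a per-unit tax.

Consumers bear the larger share: $24 per six-pack.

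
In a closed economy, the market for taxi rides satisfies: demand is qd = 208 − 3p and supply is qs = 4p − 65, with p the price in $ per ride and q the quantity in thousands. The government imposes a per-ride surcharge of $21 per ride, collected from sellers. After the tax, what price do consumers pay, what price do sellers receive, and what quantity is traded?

Consumers pay $51; sellers receive $30; quantity = 55.

Before the tax: set 208 − 3p = 4p − 65 → p* = $39, q* = 91.
With the tax collected from sellers, supply shifts: qs = 4(p − 21) − 65.
Solving gives q = 55 with consumers paying $51 and sellers receiving $30 (the $21 wedge).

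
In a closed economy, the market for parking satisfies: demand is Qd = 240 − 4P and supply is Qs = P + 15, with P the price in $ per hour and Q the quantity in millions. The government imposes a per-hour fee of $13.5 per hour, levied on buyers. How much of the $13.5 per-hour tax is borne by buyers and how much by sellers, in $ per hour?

Buyers bear $2.7 per hour; sellers bear $10.8 per hour.

Without the tax, 240 − 4P = P + 15 gives 5P = 225, so P* = $45 and Q* = 60.
With the tax collected from buyers, demand (in seller-price terms) shifts: Qd = 240 − 4(P + 13.5).
Solving gives Q = 49.2 with buyers paying $47.7 and sellers receiving $34.2 (the $13.5 wedge).
Burden on buyers: $2.7; on sellers: $10.8. (They sum to $13.5.)
The less price-elastic side of the market bears the larger share of a per-unit tax.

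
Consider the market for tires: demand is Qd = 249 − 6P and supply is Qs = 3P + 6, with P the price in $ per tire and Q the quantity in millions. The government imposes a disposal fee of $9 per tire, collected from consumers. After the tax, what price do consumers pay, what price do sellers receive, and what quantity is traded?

Before the tax: set 249 − 6P = 3P + 6 → P* = $27, Q* = 87.
With the tax collected from consumers, demand (in seller-price terms) shifts: Qd = 249 − 6(P + 9).
New equilibrium: consumers pay $30, sellers receive $21, Q = 69. (Wedge: Pb − Ps = 9.)

Consumers pay $30; sellers receive $21; quantity = 69.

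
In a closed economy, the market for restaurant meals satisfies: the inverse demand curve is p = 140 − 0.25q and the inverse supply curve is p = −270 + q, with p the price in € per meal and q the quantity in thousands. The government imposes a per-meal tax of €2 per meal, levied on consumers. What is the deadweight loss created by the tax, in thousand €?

Rewrite in direct form: qd = 560 − 4p and qs = p + 270.
Without the tax, 560 − 4p = p + 270 gives 5p = 290, so p* = €58 and q* = 328.
With the tax collected from consumers, demand (in seller-price terms) shifts: qd = 560 − 4(p + 2).
Solving gives q = 326.4 with consumers paying €58.4 and producers receiving €56.4 (the €2 wedge).
Quantity falls by |ΔQ| = |328 − 326.4| = 1.6.
DWL = ½ · t · |ΔQ| = ½ · 2 · 1.6 = €1.6.

Deadweight loss = €1.6 thousand.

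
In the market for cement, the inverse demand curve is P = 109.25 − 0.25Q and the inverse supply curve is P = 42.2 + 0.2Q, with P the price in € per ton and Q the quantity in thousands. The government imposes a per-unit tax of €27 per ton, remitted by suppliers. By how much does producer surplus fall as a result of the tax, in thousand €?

Rewrite in direct form: Qd = 437 − 4P and Qs = 5P − 211.
Before the tax: set 437 − 4P = 5P − 211 → P* = €72, Q* = 149.
With the tax collected from suppliers, supply shifts: Qs = 5(P − 27) − 211.
New equilibrium: consumers pay €87, suppliers receive €60, Q = 89. (Wedge: Pb − Ps = 27.)
ΔPS is the trapezoid between Q = 89 and Q = 149 of height €12: ½ · (149 + 89) · 12 = €1428.

Producer surplus falls by €1428 thousand.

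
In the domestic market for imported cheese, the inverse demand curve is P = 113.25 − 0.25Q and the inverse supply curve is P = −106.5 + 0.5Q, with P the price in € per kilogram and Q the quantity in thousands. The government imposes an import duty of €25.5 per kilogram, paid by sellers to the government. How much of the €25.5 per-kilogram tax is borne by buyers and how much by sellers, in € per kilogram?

Buyers bear €8.5 per kilogram; sellers bear €17 per kilogram.

Rewrite in direct form: Qd = 453 − 4P and Qs = 2P + 213.
Without the tax, 453 − 4P = 2P + 213 gives 6P = 240, so P* = €40 and Q* = 293.
With the tax collected from sellers, supply shifts: Qs = 2(P − 25.5) + 213.
Solving gives Q = 259 with buyers paying €48.5 and sellers receiving €23 (the €25.5 wedge).
Burden on buyers: €8.5; on sellers: €17. (They sum to €25.5.)
The less price-elastic side of the market bears the larger share of a per-unit tax.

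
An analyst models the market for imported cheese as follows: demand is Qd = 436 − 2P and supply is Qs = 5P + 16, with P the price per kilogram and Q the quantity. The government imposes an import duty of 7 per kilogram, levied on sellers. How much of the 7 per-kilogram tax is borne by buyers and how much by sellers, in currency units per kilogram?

Buyers bear 5 per kilogram; sellers bear 2 per kilogram.

Without the tax, 436 − 2P = 5P + 16 gives 7P = 420, so P* = 60 and Q* = 316.
With the tax collected from sellers, supply shifts: Qs = 5(P − 7) + 16.
New equilibrium: buyers pay 65, sellers receive 58, Q = 306. (Wedge: Pb − Ps = 7.)
Burden on buyers: 5; on sellers: 2. (They sum to 7.)
The less price-elastic side of the market bears the larger share of a per-unit tax.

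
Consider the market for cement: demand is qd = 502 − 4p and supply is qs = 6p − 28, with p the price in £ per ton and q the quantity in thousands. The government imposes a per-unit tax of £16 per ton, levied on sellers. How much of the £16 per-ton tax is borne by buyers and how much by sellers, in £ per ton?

Before the tax: set 502 − 4p = 6p − 28 → p* = £53, q* = 290.
With the tax collected from sellers, supply shifts: qs = 6(p − 16) − 28.
Solving gives q = 251.6 with buyers paying £62.6 and sellers receiving £46.6 (the £16 wedge).
Burden on buyers: £9.6; on sellers: £6.4. (They sum to £16.)

Buyers bear £9.6 per ton; sellers bear £6.4 per ton.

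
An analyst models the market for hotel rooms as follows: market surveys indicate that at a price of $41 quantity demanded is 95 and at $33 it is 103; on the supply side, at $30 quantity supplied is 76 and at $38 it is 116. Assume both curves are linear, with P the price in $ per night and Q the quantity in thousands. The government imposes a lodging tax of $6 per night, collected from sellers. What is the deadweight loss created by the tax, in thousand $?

Deadweight loss = $15 thousand.

Demand slope: (103 − 95)/(33 − 41) = -1, so Qd = 136 − P.
Supply slope: (116 − 76)/(38 − 30) = 5, so Qs = 5P − 74.
Before the tax: set 136 − P = 5P − 74 → P* = $35, Q* = 101.
With the tax collected from sellers, supply shifts: Qs = 5(P − 6) − 74.
Solving gives Q = 96 with buyers paying $40 and sellers receiving $34 (the $6 wedge).
Quantity falls by |ΔQ| = |101 − 96| = 5.
DWL = ½ · t · |ΔQ| = ½ · 6 · 5 = $15.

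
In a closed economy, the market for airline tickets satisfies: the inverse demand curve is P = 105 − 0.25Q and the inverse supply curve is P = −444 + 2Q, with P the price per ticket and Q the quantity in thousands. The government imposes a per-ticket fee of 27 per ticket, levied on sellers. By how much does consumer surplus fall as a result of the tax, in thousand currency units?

Consumer surplus falls by 714 thousand.

Inverting to Q(P) form: Qd = 420 − 4P; Qs = 0.5P + 222.
Without the tax, 420 − 4P = 0.5P + 222 gives 4.5P = 198, so P* = 44 and Q* = 244.
With the tax collected from sellers, supply shifts: Qs = 0.5(P − 27) + 222.
New equilibrium: consumers pay 47, sellers receive 20, Q = 232. (Wedge: Pb − Ps = 27.)
ΔCS is the trapezoid between Q = 232 and Q = 244 of height 3: ½ · (244 + 232) · 3 = 714.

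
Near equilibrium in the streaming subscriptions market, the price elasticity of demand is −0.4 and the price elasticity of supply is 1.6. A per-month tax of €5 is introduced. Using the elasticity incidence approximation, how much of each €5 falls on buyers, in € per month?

Incidence ratio: buyers' share ≈ εs / (εs + |εd|) = 1.6 / (1.6 + 0.4) = 0.8.
So buyers bear ≈ 0.8 × €5 = €4; producers bear €1.

Buyers bear ≈ €4 per month.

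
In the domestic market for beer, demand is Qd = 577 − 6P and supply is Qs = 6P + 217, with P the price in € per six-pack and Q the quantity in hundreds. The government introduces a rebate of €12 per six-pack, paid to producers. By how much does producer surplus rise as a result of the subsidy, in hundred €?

Producer surplus rises by €2490 hundred.

Without the subsidy, 577 − 6P = 6P + 217 gives 12P = 360, so P* = €30 and Q* = 397.
With a per-unit subsidy paid to producers, each receives P + 12 per unit sold, so supply becomes Qs = 6(P + 12) + 217.
Solving gives Q = 433 with buyers paying €24 and producers receiving €36 (the €12 wedge).
ΔPS is the trapezoid between Q = 433 and Q = 397 of height €6: ½ · (397 + 433) · 6 = €2490.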